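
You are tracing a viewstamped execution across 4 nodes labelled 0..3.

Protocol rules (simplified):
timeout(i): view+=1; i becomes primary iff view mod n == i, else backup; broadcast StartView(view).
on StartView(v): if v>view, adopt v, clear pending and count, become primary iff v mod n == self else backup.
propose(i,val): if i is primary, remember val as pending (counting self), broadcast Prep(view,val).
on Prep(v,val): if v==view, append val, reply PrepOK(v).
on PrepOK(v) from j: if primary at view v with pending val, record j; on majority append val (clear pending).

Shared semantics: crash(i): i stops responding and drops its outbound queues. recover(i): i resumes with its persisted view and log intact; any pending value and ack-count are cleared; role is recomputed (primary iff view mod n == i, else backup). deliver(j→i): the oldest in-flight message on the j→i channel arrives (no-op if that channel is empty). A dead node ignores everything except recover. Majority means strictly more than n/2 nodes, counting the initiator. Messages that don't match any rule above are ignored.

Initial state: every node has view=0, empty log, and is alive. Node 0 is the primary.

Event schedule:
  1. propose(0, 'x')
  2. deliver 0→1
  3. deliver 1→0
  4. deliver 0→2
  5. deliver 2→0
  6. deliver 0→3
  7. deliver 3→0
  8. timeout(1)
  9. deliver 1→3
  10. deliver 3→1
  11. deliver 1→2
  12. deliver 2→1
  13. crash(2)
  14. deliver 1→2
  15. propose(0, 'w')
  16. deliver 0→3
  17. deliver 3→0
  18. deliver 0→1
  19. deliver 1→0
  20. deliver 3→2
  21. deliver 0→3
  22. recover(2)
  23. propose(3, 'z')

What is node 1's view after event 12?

step 1 propose(0,'x'): —
step 2 deliver 0→1: 1={back,v=0,log=x}
step 3 deliver 1→0: —
step 4 deliver 0→2: 2={back,v=0,log=x}
step 5 deliver 2→0: 0={prim,v=0,log=x}
step 6 deliver 0→3: 3={back,v=0,log=x}
step 7 deliver 3→0: —
step 8 timeout(1): 1={prim,v=1,log=x}
step 9 deliver 1→3: 3={back,v=1,log=x}
step 10 deliver 3→1: —
step 11 deliver 1→2: 2={back,v=1,log=x}
step 12 deliver 2→1: —

1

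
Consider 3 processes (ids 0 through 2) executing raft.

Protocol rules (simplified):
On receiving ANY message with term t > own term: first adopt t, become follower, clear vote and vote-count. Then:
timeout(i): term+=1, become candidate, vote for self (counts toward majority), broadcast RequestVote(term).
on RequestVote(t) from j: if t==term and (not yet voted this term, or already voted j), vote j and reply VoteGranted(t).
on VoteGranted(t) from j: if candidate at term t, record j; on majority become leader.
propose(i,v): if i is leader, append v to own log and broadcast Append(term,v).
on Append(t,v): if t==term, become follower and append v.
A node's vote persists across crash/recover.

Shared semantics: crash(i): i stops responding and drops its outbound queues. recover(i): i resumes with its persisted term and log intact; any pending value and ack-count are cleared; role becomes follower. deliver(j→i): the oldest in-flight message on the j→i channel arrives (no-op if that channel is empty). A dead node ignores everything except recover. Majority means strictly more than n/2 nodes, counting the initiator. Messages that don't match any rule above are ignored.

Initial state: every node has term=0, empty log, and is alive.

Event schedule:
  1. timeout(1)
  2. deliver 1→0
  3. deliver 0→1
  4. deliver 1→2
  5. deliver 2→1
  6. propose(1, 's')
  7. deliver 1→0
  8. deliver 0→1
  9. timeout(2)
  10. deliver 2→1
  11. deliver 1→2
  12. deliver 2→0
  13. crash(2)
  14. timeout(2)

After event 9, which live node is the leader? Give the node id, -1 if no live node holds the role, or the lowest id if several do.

e1 timeout(1): 1[cand,t=1,-]
e2 deliver 1→0: 0[foll,t=1,-]
e3 deliver 0→1: 1[lead,t=1,-]
e4 deliver 1→2: 2[foll,t=1,-]
e5 deliver 2→1: ·
e6 propose(1,'s'): 1[lead,t=1,s]
e7 deliver 1→0: 0[foll,t=1,s]
e8 deliver 0→1: ·
e9 timeout(2): 2[cand,t=2,-]

1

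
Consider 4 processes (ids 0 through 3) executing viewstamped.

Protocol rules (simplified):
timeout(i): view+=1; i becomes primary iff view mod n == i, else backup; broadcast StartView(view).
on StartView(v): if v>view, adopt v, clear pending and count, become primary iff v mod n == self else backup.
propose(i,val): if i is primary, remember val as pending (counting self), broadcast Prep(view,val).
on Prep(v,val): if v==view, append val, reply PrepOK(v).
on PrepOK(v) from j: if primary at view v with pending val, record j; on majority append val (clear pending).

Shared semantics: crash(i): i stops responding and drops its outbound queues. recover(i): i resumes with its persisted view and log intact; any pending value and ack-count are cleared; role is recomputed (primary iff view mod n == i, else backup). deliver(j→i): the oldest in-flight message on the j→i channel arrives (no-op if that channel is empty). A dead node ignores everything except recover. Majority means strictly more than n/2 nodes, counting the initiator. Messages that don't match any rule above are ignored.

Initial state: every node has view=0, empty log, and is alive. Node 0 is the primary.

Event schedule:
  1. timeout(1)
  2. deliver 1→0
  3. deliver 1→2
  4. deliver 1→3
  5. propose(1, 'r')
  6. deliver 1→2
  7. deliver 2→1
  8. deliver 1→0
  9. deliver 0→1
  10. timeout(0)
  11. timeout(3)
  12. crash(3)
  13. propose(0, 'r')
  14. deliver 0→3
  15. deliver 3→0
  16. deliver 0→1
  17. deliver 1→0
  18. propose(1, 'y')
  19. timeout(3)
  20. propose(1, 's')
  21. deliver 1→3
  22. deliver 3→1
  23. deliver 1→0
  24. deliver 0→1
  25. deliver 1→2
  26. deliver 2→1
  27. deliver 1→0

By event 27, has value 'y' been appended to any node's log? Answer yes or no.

no

step 1 timeout(1): 1={prim,v=1,log=-}
step 2 deliver 1→0: 0={back,v=1,log=-}
step 3 deliver 1→2: 2={back,v=1,log=-}
step 4 deliver 1→3: 3={back,v=1,log=-}
step 5 propose(1,'r'): —
step 6 deliver 1→2: 2={back,v=1,log=r}
step 7 deliver 2→1: —
step 8 deliver 1→0: 0={back,v=1,log=r}
step 9 deliver 0→1: 1={prim,v=1,log=r}
step 10 timeout(0): 0={back,v=2,log=r}
step 11 timeout(3): 3={back,v=2,log=-}
step 12 crash(3): 3={✗back,v=2,log=-}
step 13 propose(0,'r'): —
step 14 deliver 0→3: —
step 15 deliver 3→0: —
step 16 deliver 0→1: 1={back,v=2,log=r}
step 17 deliver 1→0: —
step 18 propose(1,'y'): —
step 19 timeout(3): —
step 20 propose(1,'s'): —
step 21 deliver 1→3: —
step 22 deliver 3→1: —
step 23 deliver 1→0: —
step 24 deliver 0→1: —
step 25 deliver 1→2: —
step 26 deliver 2→1: —
step 27 deliver 1→0: —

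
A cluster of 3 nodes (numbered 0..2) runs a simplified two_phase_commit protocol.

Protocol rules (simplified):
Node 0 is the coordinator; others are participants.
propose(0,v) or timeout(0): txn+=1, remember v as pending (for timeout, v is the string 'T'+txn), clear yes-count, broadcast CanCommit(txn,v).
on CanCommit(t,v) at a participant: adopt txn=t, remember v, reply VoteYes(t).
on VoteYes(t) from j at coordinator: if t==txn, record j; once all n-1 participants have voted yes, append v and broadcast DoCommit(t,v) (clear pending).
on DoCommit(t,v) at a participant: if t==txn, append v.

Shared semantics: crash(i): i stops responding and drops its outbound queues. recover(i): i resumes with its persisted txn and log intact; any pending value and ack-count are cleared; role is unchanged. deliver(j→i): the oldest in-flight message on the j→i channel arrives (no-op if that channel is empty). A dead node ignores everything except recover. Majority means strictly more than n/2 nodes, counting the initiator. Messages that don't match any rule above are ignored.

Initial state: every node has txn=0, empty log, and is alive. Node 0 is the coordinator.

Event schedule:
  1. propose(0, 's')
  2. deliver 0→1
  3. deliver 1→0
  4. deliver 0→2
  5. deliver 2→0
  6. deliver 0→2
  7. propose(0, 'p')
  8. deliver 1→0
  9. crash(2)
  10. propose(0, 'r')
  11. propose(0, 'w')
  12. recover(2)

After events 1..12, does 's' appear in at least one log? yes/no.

yes

[1] propose(0,'s') → N0(coor t1 [-])
[2] deliver 0→1 → N1(part t1 [-])
[3] deliver 1→0 → ∅
[4] deliver 0→2 → N2(part t1 [-])
[5] deliver 2→0 → N0(coor t1 [s])
[6] deliver 0→2 → N2(part t1 [s])
[7] propose(0,'p') → N0(coor t2 [s])
[8] deliver 1→0 → ∅
[9] crash(2) → N2(✗part t1 [s])
[10] propose(0,'r') → N0(coor t3 [s])
[11] propose(0,'w') → N0(coor t4 [s])
[12] recover(2) → N2(part t1 [s])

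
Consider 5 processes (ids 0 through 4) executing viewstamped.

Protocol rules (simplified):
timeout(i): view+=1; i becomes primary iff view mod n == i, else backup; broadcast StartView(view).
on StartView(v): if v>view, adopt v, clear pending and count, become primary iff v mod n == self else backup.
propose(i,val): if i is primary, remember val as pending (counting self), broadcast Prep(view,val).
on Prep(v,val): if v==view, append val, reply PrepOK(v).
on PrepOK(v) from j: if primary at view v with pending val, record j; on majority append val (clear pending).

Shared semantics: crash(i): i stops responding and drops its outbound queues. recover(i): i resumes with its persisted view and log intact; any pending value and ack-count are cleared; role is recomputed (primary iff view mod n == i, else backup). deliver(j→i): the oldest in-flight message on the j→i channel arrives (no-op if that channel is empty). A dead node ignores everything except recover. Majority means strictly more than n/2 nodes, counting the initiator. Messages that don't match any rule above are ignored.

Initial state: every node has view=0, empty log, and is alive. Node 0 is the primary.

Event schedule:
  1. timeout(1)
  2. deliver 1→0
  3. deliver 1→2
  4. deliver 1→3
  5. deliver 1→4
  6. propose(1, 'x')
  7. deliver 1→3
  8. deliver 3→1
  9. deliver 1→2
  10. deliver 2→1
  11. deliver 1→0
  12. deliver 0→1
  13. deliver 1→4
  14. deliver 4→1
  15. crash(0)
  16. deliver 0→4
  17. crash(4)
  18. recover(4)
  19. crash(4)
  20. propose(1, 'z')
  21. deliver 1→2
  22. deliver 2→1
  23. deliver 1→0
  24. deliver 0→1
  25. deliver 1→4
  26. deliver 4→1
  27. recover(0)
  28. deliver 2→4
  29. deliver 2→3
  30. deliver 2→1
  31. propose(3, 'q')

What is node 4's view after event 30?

after 1 — timeout(1): n1:prim/v1/[-]
after 2 — deliver 1→0: n0:back/v1/[-]
after 3 — deliver 1→2: n2:back/v1/[-]
after 4 — deliver 1→3: n3:back/v1/[-]
after 5 — deliver 1→4: n4:back/v1/[-]
after 6 — propose(1,'x'): ·
after 7 — deliver 1→3: n3:back/v1/[x]
after 8 — deliver 3→1: ·
after 9 — deliver 1→2: n2:back/v1/[x]
after 10 — deliver 2→1: n1:prim/v1/[x]
after 11 — deliver 1→0: n0:back/v1/[x]
after 12 — deliver 0→1: ·
after 13 — deliver 1→4: n4:back/v1/[x]
after 14 — deliver 4→1: ·
after 15 — crash(0): n0:✗back/v1/[x]
after 16 — deliver 0→4: ·
after 17 — crash(4): n4:✗back/v1/[x]
after 18 — recover(4): n4:back/v1/[x]
after 19 — crash(4): n4:✗back/v1/[x]
after 20 — propose(1,'z'): ·
after 21 — deliver 1→2: n2:back/v1/[x,z]
after 22 — deliver 2→1: ·
after 23 — deliver 1→0: ·
after 24 — deliver 0→1: ·
after 25 — deliver 1→4: ·
after 26 — deliver 4→1: ·
after 27 — recover(0): n0:back/v1/[x]
after 28 — deliver 2→4: ·
after 29 — deliver 2→3: ·
after 30 — deliver 2→1: ·

1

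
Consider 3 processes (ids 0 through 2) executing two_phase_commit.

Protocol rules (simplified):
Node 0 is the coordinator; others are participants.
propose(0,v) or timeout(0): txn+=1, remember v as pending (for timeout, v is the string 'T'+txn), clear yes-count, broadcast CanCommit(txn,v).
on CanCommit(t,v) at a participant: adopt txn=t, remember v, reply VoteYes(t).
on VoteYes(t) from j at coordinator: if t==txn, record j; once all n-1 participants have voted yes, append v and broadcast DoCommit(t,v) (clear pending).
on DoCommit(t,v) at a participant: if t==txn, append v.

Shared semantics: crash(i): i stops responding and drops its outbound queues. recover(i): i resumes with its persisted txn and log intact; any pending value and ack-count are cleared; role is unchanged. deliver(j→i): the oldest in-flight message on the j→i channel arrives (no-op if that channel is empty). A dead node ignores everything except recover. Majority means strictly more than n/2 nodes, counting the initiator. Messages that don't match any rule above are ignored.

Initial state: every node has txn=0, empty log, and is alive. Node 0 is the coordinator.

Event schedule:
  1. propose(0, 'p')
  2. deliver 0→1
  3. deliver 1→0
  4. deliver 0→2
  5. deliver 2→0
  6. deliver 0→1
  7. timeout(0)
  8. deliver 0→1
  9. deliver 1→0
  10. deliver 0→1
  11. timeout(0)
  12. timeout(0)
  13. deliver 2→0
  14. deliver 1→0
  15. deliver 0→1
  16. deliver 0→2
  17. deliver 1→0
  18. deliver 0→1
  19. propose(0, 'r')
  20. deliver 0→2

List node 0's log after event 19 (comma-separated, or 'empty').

p

e1 propose(0,'p'): 0[coor,t=1,-]
e2 deliver 0→1: 1[part,t=1,-]
e3 deliver 1→0: ·
e4 deliver 0→2: 2[part,t=1,-]
e5 deliver 2→0: 0[coor,t=1,p]
e6 deliver 0→1: 1[part,t=1,p]
e7 timeout(0): 0[coor,t=2,p]
e8 deliver 0→1: 1[part,t=2,p]
e9 deliver 1→0: ·
e10 deliver 0→1: ·
e11 timeout(0): 0[coor,t=3,p]
e12 timeout(0): 0[coor,t=4,p]
e13 deliver 2→0: ·
e14 deliver 1→0: ·
e15 deliver 0→1: 1[part,t=3,p]
e16 deliver 0→2: 2[part,t=1,p]
e17 deliver 1→0: ·
e18 deliver 0→1: 1[part,t=4,p]
e19 propose(0,'r'): 0[coor,t=5,p]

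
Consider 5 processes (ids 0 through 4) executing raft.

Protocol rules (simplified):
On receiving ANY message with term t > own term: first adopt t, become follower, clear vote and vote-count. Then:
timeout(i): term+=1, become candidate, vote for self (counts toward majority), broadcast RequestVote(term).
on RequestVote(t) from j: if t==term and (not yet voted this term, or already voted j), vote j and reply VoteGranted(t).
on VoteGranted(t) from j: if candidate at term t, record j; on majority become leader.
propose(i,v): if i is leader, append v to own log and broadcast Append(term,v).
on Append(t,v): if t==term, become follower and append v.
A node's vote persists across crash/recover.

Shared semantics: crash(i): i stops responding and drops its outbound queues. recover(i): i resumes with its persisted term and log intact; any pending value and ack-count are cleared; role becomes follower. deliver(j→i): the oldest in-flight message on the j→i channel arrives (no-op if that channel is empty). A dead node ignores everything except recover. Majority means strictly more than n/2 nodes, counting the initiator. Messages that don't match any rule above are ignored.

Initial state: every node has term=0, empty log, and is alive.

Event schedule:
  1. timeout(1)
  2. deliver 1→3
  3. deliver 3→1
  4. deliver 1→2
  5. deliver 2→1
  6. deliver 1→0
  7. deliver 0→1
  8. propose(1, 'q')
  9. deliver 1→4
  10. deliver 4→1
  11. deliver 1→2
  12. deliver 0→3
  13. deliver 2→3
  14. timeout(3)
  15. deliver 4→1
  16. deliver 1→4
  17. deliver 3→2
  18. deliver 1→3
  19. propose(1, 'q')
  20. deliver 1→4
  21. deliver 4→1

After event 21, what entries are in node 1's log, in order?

q,q

1. timeout(1):  <1:cand t1 ->
2. deliver 1→3:  <3:foll t1 ->
3. deliver 3→1:  nop
4. deliver 1→2:  <2:foll t1 ->
5. deliver 2→1:  <1:lead t1 ->
6. deliver 1→0:  <0:foll t1 ->
7. deliver 0→1:  nop
8. propose(1,'q'):  <1:lead t1 q>
9. deliver 1→4:  <4:foll t1 ->
10. deliver 4→1:  nop
11. deliver 1→2:  <2:foll t1 q>
12. deliver 0→3:  nop
13. deliver 2→3:  nop
14. timeout(3):  <3:cand t2 ->
15. deliver 4→1:  nop
16. deliver 1→4:  <4:foll t1 q>
17. deliver 3→2:  <2:foll t2 q>
18. deliver 1→3:  nop
19. propose(1,'q'):  <1:lead t1 q,q>
20. deliver 1→4:  <4:foll t1 q,q>
21. deliver 4→1:  nop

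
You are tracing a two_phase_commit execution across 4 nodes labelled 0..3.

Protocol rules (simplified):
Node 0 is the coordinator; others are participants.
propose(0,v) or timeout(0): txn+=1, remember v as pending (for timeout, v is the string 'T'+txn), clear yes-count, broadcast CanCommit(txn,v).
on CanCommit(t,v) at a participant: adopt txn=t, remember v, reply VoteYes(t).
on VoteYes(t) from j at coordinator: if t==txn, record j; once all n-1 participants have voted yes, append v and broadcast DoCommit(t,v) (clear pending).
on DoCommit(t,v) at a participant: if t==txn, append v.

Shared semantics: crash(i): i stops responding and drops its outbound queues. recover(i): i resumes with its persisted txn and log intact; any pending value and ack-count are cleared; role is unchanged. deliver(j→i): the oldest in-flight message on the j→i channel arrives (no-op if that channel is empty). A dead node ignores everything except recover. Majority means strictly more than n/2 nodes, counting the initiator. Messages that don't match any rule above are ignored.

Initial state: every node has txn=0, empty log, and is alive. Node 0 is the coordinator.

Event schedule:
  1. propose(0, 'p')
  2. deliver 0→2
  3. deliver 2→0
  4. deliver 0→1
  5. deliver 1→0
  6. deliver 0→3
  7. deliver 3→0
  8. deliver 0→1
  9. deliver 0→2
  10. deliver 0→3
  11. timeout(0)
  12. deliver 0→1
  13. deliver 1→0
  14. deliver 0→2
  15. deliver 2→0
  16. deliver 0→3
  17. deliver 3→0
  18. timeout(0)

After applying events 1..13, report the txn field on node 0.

after 1 — propose(0,'p'): n0:coor/t1/[-]
after 2 — deliver 0→2: n2:part/t1/[-]
after 3 — deliver 2→0: ·
after 4 — deliver 0→1: n1:part/t1/[-]
after 5 — deliver 1→0: ·
after 6 — deliver 0→3: n3:part/t1/[-]
after 7 — deliver 3→0: n0:coor/t1/[p]
after 8 — deliver 0→1: n1:part/t1/[p]
after 9 — deliver 0→2: n2:part/t1/[p]
after 10 — deliver 0→3: n3:part/t1/[p]
after 11 — timeout(0): n0:coor/t2/[p]
after 12 — deliver 0→1: n1:part/t2/[p]
after 13 — deliver 1→0: ·

2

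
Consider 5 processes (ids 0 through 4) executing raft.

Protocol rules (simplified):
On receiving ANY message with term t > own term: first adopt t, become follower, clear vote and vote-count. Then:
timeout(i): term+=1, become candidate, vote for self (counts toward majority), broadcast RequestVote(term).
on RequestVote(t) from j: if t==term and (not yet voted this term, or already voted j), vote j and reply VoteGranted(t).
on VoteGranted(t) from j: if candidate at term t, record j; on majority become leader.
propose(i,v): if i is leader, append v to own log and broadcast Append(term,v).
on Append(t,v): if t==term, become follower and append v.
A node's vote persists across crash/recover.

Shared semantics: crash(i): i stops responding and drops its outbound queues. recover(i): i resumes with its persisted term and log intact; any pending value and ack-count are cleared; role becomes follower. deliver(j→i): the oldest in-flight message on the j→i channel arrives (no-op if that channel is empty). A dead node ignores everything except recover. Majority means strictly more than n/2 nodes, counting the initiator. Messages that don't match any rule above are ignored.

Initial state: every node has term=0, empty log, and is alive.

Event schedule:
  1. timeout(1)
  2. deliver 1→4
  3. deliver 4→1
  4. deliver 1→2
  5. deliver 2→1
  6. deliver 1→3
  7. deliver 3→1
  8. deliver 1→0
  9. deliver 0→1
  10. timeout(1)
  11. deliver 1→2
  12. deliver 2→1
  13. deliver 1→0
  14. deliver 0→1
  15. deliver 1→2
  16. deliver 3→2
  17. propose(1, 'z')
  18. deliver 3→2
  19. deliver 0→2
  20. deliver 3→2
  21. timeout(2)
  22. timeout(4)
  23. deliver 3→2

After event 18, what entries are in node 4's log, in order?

[1] timeout(1) → N1(cand t1 [-])
[2] deliver 1→4 → N4(foll t1 [-])
[3] deliver 4→1 → ∅
[4] deliver 1→2 → N2(foll t1 [-])
[5] deliver 2→1 → N1(lead t1 [-])
[6] deliver 1→3 → N3(foll t1 [-])
[7] deliver 3→1 → ∅
[8] deliver 1→0 → N0(foll t1 [-])
[9] deliver 0→1 → ∅
[10] timeout(1) → N1(cand t2 [-])
[11] deliver 1→2 → N2(foll t2 [-])
[12] deliver 2→1 → ∅
[13] deliver 1→0 → N0(foll t2 [-])
[14] deliver 0→1 → N1(lead t2 [-])
[15] deliver 1→2 → ∅
[16] deliver 3→2 → ∅
[17] propose(1,'z') → N1(lead t2 [z])
[18] deliver 3→2 → ∅

empty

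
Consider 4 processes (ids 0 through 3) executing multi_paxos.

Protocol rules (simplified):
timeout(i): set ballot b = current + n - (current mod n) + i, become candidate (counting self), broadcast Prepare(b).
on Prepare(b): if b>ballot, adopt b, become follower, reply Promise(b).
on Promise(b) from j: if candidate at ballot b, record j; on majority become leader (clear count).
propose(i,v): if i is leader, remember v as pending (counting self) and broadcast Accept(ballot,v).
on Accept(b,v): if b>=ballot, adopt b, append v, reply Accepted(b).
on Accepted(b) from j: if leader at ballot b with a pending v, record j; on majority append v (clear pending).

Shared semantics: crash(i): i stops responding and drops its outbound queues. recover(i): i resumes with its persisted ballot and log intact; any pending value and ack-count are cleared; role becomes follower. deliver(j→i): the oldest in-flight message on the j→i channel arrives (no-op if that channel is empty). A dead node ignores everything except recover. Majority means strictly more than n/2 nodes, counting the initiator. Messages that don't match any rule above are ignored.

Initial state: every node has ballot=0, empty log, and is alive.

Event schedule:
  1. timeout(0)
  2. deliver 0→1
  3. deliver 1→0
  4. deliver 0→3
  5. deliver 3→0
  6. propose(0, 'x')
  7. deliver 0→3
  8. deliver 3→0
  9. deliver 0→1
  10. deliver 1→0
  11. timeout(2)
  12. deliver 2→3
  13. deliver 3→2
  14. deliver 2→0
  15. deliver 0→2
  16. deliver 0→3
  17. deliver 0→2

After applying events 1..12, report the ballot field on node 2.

step 1 timeout(0): 0={cand,b=4,log=-}
step 2 deliver 0→1: 1={foll,b=4,log=-}
step 3 deliver 1→0: —
step 4 deliver 0→3: 3={foll,b=4,log=-}
step 5 deliver 3→0: 0={lead,b=4,log=-}
step 6 propose(0,'x'): —
step 7 deliver 0→3: 3={foll,b=4,log=x}
step 8 deliver 3→0: —
step 9 deliver 0→1: 1={foll,b=4,log=x}
step 10 deliver 1→0: 0={lead,b=4,log=x}
step 11 timeout(2): 2={cand,b=6,log=-}
step 12 deliver 2→3: 3={foll,b=6,log=x}

6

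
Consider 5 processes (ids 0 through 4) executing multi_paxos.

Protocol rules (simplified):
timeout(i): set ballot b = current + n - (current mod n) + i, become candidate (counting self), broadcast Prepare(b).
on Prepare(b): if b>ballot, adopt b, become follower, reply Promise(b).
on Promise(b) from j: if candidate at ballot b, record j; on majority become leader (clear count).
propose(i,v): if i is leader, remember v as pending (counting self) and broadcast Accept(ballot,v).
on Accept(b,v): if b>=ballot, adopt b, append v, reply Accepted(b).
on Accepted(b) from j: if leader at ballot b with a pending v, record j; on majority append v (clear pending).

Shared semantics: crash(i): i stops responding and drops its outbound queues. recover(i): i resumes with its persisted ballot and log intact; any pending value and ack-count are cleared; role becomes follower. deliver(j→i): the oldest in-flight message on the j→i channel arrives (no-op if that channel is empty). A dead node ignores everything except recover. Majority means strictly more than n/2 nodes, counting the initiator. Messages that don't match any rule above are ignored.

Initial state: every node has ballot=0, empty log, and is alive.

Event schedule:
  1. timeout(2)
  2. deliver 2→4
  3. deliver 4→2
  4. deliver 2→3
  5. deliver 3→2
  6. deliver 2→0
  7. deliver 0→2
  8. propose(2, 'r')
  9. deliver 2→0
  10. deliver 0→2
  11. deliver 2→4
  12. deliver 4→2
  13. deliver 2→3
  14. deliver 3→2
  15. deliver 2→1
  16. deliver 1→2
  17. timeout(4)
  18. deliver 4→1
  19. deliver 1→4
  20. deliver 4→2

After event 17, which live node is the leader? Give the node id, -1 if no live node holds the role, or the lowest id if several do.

after 1 — timeout(2): n2:cand/b7/[-]
after 2 — deliver 2→4: n4:foll/b7/[-]
after 3 — deliver 4→2: ·
after 4 — deliver 2→3: n3:foll/b7/[-]
after 5 — deliver 3→2: n2:lead/b7/[-]
after 6 — deliver 2→0: n0:foll/b7/[-]
after 7 — deliver 0→2: ·
after 8 — propose(2,'r'): ·
after 9 — deliver 2→0: n0:foll/b7/[r]
after 10 — deliver 0→2: ·
after 11 — deliver 2→4: n4:foll/b7/[r]
after 12 — deliver 4→2: n2:lead/b7/[r]
after 13 — deliver 2→3: n3:foll/b7/[r]
after 14 — deliver 3→2: ·
after 15 — deliver 2→1: n1:foll/b7/[-]
after 16 — deliver 1→2: ·
after 17 — timeout(4): n4:cand/b14/[r]

2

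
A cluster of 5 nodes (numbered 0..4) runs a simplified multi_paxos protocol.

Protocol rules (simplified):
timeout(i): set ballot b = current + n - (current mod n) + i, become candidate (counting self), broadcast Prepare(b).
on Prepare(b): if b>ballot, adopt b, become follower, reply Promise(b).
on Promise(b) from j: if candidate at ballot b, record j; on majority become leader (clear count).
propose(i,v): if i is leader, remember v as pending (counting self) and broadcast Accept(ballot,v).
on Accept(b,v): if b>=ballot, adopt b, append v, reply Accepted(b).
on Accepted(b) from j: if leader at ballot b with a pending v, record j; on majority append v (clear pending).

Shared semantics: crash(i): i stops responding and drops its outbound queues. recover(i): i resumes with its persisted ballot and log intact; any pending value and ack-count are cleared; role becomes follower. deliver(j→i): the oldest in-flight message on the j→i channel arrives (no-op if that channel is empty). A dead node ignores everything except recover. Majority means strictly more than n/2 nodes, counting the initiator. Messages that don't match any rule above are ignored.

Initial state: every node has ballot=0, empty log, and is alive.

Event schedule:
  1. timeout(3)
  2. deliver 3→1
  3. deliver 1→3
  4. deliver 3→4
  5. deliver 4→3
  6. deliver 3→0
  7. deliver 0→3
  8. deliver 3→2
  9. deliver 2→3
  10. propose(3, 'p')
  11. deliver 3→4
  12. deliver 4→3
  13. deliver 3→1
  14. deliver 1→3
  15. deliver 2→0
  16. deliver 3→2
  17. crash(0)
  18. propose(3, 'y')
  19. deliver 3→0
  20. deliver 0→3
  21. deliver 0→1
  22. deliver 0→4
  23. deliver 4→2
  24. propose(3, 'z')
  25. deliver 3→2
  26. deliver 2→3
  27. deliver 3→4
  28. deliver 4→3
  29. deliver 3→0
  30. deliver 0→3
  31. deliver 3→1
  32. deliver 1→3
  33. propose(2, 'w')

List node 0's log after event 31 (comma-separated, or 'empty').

empty

e1 timeout(3): 3[cand,b=8,-]
e2 deliver 3→1: 1[foll,b=8,-]
e3 deliver 1→3: ·
e4 deliver 3→4: 4[foll,b=8,-]
e5 deliver 4→3: 3[lead,b=8,-]
e6 deliver 3→0: 0[foll,b=8,-]
e7 deliver 0→3: ·
e8 deliver 3→2: 2[foll,b=8,-]
e9 deliver 2→3: ·
e10 propose(3,'p'): ·
e11 deliver 3→4: 4[foll,b=8,p]
e12 deliver 4→3: ·
e13 deliver 3→1: 1[foll,b=8,p]
e14 deliver 1→3: 3[lead,b=8,p]
e15 deliver 2→0: ·
e16 deliver 3→2: 2[foll,b=8,p]
e17 crash(0): 0[✗foll,b=8,-]
e18 propose(3,'y'): ·
e19 deliver 3→0: ·
e20 deliver 0→3: ·
e21 deliver 0→1: ·
e22 deliver 0→4: ·
e23 deliver 4→2: ·
e24 propose(3,'z'): ·
e25 deliver 3→2: 2[foll,b=8,p,y]
e26 deliver 2→3: ·
e27 deliver 3→4: 4[foll,b=8,p,y]
e28 deliver 4→3: 3[lead,b=8,p,z]
e29 deliver 3→0: ·
e30 deliver 0→3: ·
e31 deliver 3→1: 1[foll,b=8,p,y]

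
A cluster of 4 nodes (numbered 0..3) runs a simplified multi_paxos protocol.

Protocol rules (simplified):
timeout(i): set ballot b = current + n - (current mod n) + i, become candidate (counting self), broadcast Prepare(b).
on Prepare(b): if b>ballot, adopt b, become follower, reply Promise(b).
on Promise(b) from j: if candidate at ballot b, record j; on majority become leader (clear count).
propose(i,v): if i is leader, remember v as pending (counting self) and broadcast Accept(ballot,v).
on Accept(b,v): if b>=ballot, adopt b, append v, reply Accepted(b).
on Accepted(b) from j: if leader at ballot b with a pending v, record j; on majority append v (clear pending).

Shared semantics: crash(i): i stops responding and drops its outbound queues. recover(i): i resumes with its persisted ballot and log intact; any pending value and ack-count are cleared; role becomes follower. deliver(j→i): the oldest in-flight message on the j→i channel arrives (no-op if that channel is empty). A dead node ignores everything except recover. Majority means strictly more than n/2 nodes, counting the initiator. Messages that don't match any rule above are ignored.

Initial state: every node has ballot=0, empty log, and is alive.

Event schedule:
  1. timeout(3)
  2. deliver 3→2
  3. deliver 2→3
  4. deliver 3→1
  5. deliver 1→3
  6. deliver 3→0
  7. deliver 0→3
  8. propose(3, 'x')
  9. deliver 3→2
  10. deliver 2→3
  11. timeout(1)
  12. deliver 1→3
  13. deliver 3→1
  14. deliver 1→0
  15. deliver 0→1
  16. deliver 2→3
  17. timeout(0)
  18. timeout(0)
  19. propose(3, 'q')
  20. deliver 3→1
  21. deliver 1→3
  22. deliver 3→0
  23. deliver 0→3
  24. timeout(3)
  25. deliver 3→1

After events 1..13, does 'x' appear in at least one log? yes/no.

yes

after 1 — timeout(3): n3:cand/b7/[-]
after 2 — deliver 3→2: n2:foll/b7/[-]
after 3 — deliver 2→3: ·
after 4 — deliver 3→1: n1:foll/b7/[-]
after 5 — deliver 1→3: n3:lead/b7/[-]
after 6 — deliver 3→0: n0:foll/b7/[-]
after 7 — deliver 0→3: ·
after 8 — propose(3,'x'): ·
after 9 — deliver 3→2: n2:foll/b7/[x]
after 10 — deliver 2→3: ·
after 11 — timeout(1): n1:cand/b9/[-]
after 12 — deliver 1→3: n3:foll/b9/[-]
after 13 — deliver 3→1: ·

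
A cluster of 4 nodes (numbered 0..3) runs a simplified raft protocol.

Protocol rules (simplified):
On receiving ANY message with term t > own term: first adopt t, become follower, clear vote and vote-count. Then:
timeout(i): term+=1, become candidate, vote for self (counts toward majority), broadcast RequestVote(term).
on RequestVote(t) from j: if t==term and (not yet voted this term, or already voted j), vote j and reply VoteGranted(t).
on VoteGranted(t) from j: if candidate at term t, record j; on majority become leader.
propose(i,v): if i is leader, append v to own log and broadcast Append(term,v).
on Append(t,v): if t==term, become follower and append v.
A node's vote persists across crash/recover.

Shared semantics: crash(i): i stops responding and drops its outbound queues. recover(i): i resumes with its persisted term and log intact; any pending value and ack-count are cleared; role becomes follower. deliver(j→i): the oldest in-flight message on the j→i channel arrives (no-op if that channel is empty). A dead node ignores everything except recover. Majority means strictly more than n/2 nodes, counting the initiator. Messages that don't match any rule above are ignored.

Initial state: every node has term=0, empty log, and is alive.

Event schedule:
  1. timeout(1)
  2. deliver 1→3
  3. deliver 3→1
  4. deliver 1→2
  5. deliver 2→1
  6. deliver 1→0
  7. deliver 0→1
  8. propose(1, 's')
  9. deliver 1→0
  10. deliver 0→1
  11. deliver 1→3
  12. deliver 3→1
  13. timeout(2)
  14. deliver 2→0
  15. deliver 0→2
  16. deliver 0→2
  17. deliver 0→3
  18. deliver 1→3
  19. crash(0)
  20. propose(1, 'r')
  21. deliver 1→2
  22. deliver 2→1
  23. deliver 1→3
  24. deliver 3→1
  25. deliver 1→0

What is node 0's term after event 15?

2

[1] timeout(1) → N1(cand t1 [-])
[2] deliver 1→3 → N3(foll t1 [-])
[3] deliver 3→1 → ∅
[4] deliver 1→2 → N2(foll t1 [-])
[5] deliver 2→1 → N1(lead t1 [-])
[6] deliver 1→0 → N0(foll t1 [-])
[7] deliver 0→1 → ∅
[8] propose(1,'s') → N1(lead t1 [s])
[9] deliver 1→0 → N0(foll t1 [s])
[10] deliver 0→1 → ∅
[11] deliver 1→3 → N3(foll t1 [s])
[12] deliver 3→1 → ∅
[13] timeout(2) → N2(cand t2 [-])
[14] deliver 2→0 → N0(foll t2 [s])
[15] deliver 0→2 → ∅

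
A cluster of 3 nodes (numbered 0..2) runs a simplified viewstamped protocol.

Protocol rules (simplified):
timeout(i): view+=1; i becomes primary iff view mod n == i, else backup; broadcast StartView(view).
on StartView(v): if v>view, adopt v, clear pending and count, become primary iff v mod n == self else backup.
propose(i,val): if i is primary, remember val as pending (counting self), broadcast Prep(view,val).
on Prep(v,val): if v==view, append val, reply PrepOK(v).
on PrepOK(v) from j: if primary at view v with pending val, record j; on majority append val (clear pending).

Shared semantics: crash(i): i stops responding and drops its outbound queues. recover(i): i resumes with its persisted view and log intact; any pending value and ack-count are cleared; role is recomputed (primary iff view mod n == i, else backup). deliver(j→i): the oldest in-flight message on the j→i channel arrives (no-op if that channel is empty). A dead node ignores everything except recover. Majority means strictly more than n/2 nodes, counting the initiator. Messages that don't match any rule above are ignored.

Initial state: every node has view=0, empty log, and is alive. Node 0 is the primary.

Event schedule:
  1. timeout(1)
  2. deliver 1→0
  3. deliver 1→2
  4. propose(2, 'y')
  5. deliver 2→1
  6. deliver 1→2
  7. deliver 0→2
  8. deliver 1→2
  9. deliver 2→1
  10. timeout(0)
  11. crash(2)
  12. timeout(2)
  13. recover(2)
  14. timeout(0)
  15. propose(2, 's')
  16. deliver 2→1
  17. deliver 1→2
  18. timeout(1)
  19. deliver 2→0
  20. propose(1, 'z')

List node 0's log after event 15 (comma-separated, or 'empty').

empty

[1] timeout(1) → N1(prim v1 [-])
[2] deliver 1→0 → N0(back v1 [-])
[3] deliver 1→2 → N2(back v1 [-])
[4] propose(2,'y') → ∅
[5] deliver 2→1 → ∅
[6] deliver 1→2 → ∅
[7] deliver 0→2 → ∅
[8] deliver 1→2 → ∅
[9] deliver 2→1 → ∅
[10] timeout(0) → N0(back v2 [-])
[11] crash(2) → N2(✗back v1 [-])
[12] timeout(2) → ∅
[13] recover(2) → N2(back v1 [-])
[14] timeout(0) → N0(prim v3 [-])
[15] propose(2,'s') → ∅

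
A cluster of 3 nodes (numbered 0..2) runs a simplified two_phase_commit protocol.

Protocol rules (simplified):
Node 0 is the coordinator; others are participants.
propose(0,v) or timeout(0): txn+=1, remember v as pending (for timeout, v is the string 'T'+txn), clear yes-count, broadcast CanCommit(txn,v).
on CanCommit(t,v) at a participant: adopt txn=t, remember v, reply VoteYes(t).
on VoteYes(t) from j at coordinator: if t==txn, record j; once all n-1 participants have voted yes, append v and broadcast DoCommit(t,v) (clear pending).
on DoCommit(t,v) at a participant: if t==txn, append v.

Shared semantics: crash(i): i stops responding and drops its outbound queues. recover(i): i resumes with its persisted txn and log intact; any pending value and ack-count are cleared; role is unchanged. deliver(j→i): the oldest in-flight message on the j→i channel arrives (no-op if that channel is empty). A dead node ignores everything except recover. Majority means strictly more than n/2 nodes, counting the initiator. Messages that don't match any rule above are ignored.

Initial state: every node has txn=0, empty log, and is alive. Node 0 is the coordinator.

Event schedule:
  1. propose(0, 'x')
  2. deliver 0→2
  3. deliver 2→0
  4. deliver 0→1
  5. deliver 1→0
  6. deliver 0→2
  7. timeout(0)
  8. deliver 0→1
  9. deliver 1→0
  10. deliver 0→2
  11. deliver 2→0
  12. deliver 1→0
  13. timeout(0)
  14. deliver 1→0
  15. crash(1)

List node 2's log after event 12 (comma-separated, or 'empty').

x

[1] propose(0,'x') → N0(coor t1 [-])
[2] deliver 0→2 → N2(part t1 [-])
[3] deliver 2→0 → ∅
[4] deliver 0→1 → N1(part t1 [-])
[5] deliver 1→0 → N0(coor t1 [x])
[6] deliver 0→2 → N2(part t1 [x])
[7] timeout(0) → N0(coor t2 [x])
[8] deliver 0→1 → N1(part t1 [x])
[9] deliver 1→0 → ∅
[10] deliver 0→2 → N2(part t2 [x])
[11] deliver 2→0 → ∅
[12] deliver 1→0 → ∅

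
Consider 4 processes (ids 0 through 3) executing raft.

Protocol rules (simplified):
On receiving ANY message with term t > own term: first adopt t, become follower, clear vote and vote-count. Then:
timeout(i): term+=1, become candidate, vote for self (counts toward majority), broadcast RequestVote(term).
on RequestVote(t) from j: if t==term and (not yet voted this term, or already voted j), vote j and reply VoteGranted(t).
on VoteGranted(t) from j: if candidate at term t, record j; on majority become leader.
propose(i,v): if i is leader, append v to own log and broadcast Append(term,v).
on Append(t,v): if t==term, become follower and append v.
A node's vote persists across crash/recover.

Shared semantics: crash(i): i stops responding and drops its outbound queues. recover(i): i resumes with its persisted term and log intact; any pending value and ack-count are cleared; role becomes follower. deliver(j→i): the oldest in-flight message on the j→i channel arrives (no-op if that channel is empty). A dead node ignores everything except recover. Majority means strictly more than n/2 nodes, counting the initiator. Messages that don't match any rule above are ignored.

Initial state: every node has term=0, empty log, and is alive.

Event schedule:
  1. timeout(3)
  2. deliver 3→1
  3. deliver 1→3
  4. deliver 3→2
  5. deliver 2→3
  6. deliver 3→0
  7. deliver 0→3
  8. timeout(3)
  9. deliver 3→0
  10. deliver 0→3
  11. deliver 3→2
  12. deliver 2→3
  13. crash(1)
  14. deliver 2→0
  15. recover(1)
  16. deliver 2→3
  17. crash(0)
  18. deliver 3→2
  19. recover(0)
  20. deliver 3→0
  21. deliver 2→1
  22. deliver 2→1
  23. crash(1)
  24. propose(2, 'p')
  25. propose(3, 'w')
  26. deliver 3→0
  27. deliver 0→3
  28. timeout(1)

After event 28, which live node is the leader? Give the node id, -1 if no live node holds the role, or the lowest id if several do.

1. timeout(3):  <3:cand t1 ->
2. deliver 3→1:  <1:foll t1 ->
3. deliver 1→3:  nop
4. deliver 3→2:  <2:foll t1 ->
5. deliver 2→3:  <3:lead t1 ->
6. deliver 3→0:  <0:foll t1 ->
7. deliver 0→3:  nop
8. timeout(3):  <3:cand t2 ->
9. deliver 3→0:  <0:foll t2 ->
10. deliver 0→3:  nop
11. deliver 3→2:  <2:foll t2 ->
12. deliver 2→3:  <3:lead t2 ->
13. crash(1):  <1:✗foll t1 ->
14. deliver 2→0:  nop
15. recover(1):  <1:foll t1 ->
16. deliver 2→3:  nop
17. crash(0):  <0:✗foll t2 ->
18. deliver 3→2:  nop
19. recover(0):  <0:foll t2 ->
20. deliver 3→0:  nop
21. deliver 2→1:  nop
22. deliver 2→1:  nop
23. crash(1):  <1:✗foll t1 ->
24. propose(2,'p'):  nop
25. propose(3,'w'):  <3:lead t2 w>
26. deliver 3→0:  <0:foll t2 w>
27. deliver 0→3:  nop
28. timeout(1):  nop

3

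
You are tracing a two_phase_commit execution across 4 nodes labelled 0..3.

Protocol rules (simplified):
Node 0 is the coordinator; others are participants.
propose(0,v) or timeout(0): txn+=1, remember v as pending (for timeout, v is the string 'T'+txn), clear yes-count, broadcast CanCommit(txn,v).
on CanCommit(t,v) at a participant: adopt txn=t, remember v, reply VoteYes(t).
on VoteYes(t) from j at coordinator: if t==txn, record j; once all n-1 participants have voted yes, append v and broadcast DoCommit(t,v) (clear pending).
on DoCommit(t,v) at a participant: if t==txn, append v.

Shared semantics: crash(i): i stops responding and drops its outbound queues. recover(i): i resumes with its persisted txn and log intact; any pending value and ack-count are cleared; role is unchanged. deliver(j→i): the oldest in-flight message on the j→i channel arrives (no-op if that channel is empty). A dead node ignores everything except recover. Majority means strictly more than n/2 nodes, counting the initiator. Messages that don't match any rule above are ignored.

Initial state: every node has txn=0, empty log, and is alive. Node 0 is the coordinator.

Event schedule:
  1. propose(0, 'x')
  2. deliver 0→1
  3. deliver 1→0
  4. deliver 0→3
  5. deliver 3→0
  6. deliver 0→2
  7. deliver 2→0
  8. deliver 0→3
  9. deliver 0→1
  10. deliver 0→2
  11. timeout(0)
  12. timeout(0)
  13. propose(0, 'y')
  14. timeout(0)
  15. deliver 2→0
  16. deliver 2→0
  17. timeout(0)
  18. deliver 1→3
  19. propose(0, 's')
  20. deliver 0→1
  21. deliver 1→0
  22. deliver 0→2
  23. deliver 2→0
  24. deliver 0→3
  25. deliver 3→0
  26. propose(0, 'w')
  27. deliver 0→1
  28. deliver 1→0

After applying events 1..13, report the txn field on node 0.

4

step 1 propose(0,'x'): 0={coor,t=1,log=-}
step 2 deliver 0→1: 1={part,t=1,log=-}
step 3 deliver 1→0: —
step 4 deliver 0→3: 3={part,t=1,log=-}
step 5 deliver 3→0: —
step 6 deliver 0→2: 2={part,t=1,log=-}
step 7 deliver 2→0: 0={coor,t=1,log=x}
step 8 deliver 0→3: 3={part,t=1,log=x}
step 9 deliver 0→1: 1={part,t=1,log=x}
step 10 deliver 0→2: 2={part,t=1,log=x}
step 11 timeout(0): 0={coor,t=2,log=x}
step 12 timeout(0): 0={coor,t=3,log=x}
step 13 propose(0,'y'): 0={coor,t=4,log=x}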